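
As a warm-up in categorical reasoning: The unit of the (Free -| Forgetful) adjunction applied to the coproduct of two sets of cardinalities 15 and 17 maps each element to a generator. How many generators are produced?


The unit eta_X: X -> U(F(X)) of the Free-Forgetful adjunction
maps each element of X to a generator of F(X). For X = S + T (disjoint
union in Set), |S + T| = |S| + |T|.
Total mappings = 15 + 17 = 32.

32


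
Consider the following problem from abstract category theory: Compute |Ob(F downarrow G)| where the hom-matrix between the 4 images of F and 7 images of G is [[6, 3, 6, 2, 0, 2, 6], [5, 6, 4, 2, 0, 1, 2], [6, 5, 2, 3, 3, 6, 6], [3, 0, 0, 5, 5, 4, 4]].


Objects of (F downarrow G) are triples (a, b, h: F(a)->G(b)).
The count equals the sum of all entries in the hom-matrix.
sum(row 0) = 25
sum(row 1) = 20
sum(row 2) = 31
sum(row 3) = 21
Grand total = 97

97


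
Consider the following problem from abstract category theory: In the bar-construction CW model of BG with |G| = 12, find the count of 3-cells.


In the bar-construction CW model of BG, the n-cells are indexed by
n-tuples [g_1|...|g_n] of non-identity elements of G (degenerate
simplices with some g_i = e do not contribute cells), so there are
(|G| - 1)^n n-cells.
For dim = 3 with |G| = 12:
cells = (12 - 1)^3 = 11^3 = 1331

1331


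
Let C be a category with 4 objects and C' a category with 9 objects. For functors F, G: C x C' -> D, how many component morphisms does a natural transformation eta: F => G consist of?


A natural transformation eta: F => G assigns one component morphism per
object of the domain category.
The domain is the product category C x C', so
|Ob(C x C')| = |Ob(C)| * |Ob(C')| = 4 * 9 = 36.
Therefore eta has 36 component morphisms.

36


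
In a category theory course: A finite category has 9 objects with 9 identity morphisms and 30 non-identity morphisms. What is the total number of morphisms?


Each object has an identity morphism, giving 9 identities.
Adding the 30 non-identity morphisms:
Total = 9 + 30 = 39

39


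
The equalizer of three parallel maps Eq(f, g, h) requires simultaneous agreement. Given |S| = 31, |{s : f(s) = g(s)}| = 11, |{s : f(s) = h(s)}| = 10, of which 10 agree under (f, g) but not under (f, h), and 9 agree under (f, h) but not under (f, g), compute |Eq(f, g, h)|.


Eq(f, g, h) is the triple-agreement set: points in S where all three
maps take the same value. Using inclusion-exclusion on the pairwise data:
Pair (f, g) agrees on 11 points; pair (f, h) on 10 points.
Points agreeing under (f, g) but not (f, h) = 10; under (f, h) but not (f, g) = 9.
Triple-agreement = agreement-in-(f, g) minus points that agree under (f, g) but not (f, h):
|Eq(f, g, h)| = 11 - 10 = 1
(cross-check via (f, h): 10 - 9 = 1.)

1


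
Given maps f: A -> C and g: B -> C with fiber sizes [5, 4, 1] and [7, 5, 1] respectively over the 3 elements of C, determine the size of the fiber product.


The pullback A x_C B consists of pairs (a, b) with f(a) = g(b).
For each element c in C, the fiber product has |f^-1(c)| * |g^-1(c)| elements.
Summing over C: 5 * 7 + 4 * 5 + 1 * 1
= 35 + 20 + 1 = 56

56


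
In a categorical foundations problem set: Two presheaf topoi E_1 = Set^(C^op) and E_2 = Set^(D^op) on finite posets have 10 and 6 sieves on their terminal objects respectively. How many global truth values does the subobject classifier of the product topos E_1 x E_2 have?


In a product of presheaf topoi E_1 x E_2, the subobject classifier
is Omega = Omega_1 x Omega_2 (componentwise), so
|Omega(top)| = |Omega_1(top_1)| * |Omega_2(top_2)|.
= 10 * 6 = 60.

60


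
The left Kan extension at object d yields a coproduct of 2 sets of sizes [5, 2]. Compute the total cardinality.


Pointwise, the left Kan extension (Lan_F H)(d) is the colimit, indexed
by the comma category (F downarrow d), of H composed with the
projection (F downarrow d) -> C. Here that colimit is given
as a coproduct (disjoint union) of sets, so its cardinality is the
sum of the sizes of the summands.
Coproduct of sets with sizes: 5 + 2
= 7

7


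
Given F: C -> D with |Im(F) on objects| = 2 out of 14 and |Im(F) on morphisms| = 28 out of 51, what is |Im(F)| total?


The image of F consists of distinct objects and distinct morphisms.
|Im(F)| on objects = 2
|Im(F)| on morphisms = 28
Total image cardinality = 2 + 28 = 30

30


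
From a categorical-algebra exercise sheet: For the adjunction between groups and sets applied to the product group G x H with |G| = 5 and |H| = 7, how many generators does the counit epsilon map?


The counit epsilon_K: F(U(K)) -> K of the Free-Forgetful adjunction
maps |K| generators of F(U(K)) into K. For K = G x H (the product group),
|G x H| = |G| * |H|.
Total generators mapped = 5 * 7 = 35.

35


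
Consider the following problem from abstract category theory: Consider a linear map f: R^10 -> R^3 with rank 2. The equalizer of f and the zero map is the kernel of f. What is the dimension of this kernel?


The equalizer of f and the zero map is ker(f).
By the rank-nullity theorem: dim(ker(f)) = dim(domain) - rank(f).
dim(ker(f)) = 10 - 2 = 8

8


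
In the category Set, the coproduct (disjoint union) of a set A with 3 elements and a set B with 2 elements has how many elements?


In Set, the coproduct A + B is the disjoint union.
|A + B| = |A| + |B| = 3 + 2 = 5

5


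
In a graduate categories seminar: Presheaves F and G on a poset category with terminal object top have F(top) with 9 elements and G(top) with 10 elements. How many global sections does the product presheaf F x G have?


Global sections of a presheaf on a poset with terminal top satisfy
Gamma(H) ~ H(top). Presheaves admit pointwise products, so
(F x G)(top) = F(top) x G(top) (Cartesian product).
|Gamma(F x G)| = |F(top)| * |G(top)| = 9 * 10 = 90.

90


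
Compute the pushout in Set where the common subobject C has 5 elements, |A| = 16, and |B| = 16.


The pushout A +_C B identifies the images of C in A and B.
|A +_C B| = |A| + |B| - |C| (for injections).
= 16 + 16 - 5 = 27

27


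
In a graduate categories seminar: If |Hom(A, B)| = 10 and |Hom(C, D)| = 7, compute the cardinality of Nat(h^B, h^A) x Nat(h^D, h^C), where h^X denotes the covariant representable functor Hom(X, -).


By the Yoneda lemma, Nat(h^B, h^A) is isomorphic to Hom(A, B),
so |Nat(h^B, h^A)| = |Hom(A, B)| and |Nat(h^D, h^C)| = |Hom(C, D)|.
|Hom(A, B)| = 10, |Hom(C, D)| = 7.
|Nat(h^B, h^A) x Nat(h^D, h^C)| = 10 * 7 = 70

70


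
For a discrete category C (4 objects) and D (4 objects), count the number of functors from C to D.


A functor from a discrete category C to D is determined by
where each object maps. Each of the 4 objects of C can map
to any of the 4 objects of D independently.
Number of functors = 4^4 = 256

256


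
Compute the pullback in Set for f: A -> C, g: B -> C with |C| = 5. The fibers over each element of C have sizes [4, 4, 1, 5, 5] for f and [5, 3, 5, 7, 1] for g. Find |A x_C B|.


The pullback A x_C B consists of pairs (a, b) with f(a) = g(b).
For each element c in C, the fiber product has |f^-1(c)| * |g^-1(c)| elements.
Summing over C: 4 * 5 + 4 * 3 + 1 * 5 + 5 * 7 + 5 * 1
= 20 + 12 + 5 + 35 + 5 = 77

77


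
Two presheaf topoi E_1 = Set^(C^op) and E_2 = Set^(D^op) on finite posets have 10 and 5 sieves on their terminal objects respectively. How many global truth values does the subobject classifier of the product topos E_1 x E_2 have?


In a product of presheaf topoi E_1 x E_2, the subobject classifier
is Omega = Omega_1 x Omega_2 (componentwise), so
|Omega(top)| = |Omega_1(top_1)| * |Omega_2(top_2)|.
= 10 * 5 = 50.

50


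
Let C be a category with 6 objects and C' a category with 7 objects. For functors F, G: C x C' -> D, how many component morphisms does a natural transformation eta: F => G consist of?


A natural transformation eta: F => G assigns one component morphism per
object of the domain category.
The domain is the product category C x C', so
|Ob(C x C')| = |Ob(C)| * |Ob(C')| = 6 * 7 = 42.
Therefore eta has 42 component morphisms.

42


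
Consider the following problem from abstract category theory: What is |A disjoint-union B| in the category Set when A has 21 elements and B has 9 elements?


In Set, the coproduct A + B is the disjoint union.
|A + B| = |A| + |B| = 21 + 9 = 30

30


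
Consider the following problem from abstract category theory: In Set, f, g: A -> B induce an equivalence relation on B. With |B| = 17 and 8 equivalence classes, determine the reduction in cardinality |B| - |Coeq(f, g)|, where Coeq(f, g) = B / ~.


The coequalizer Coeq(f, g) = B / ~ has one element per equivalence class.
|B| = 17, |Coeq(f, g)| = 8.
|B| - |Coeq(f, g)| = 17 - 8 = 9.

9


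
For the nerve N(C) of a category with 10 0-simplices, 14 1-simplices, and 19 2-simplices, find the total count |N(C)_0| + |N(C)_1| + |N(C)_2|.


The 2-skeleton of the nerve N(C) consists of simplices in dimensions 0, 1, 2:
  |N(C)_0| = 10 (objects)
  |N(C)_1| = 14 (morphisms)
  |N(C)_2| = 19 (composable pairs)
Total = 10 + 14 + 19 = 43

43


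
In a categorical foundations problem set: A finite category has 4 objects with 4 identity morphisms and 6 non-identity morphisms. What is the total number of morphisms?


Each object has an identity morphism, giving 4 identities.
Adding the 6 non-identity morphisms:
Total = 4 + 6 = 10

10


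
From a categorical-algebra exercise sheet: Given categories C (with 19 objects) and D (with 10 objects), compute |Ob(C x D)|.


The product category C x D has objects that are pairs (c, d).
Number of pairs = |Ob(C)| * |Ob(D)| = 19 * 10 = 190

190


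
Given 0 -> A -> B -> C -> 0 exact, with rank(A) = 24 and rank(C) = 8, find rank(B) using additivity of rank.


For a short exact sequence 0 -> A -> B -> C -> 0,
rank is additive: rank(B) = rank(A) + rank(C).
rank(B) = 24 + 8 = 32

32


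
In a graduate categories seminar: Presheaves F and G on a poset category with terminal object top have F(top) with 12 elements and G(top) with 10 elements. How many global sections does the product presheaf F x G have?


Global sections of a presheaf on a poset with terminal top satisfy
Gamma(H) ~ H(top). Presheaves admit pointwise products, so
(F x G)(top) = F(top) x G(top) (Cartesian product).
|Gamma(F x G)| = |F(top)| * |G(top)| = 12 * 10 = 120.

120


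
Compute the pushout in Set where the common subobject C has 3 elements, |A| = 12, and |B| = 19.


The pushout A +_C B identifies the images of C in A and B.
|A +_C B| = |A| + |B| - |C| (for injections).
= 12 + 19 - 3 = 28

28


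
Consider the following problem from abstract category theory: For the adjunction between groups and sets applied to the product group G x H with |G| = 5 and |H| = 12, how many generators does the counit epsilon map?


The counit epsilon_K: F(U(K)) -> K of the Free-Forgetful adjunction
maps |K| generators of F(U(K)) into K. For K = G x H (the product group),
|G x H| = |G| * |H|.
Total generators mapped = 5 * 12 = 60.

60


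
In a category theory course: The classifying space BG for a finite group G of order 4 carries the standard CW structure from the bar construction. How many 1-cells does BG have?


In the bar-construction CW model of BG, the n-cells are indexed by
n-tuples [g_1|...|g_n] of non-identity elements of G (degenerate
simplices with some g_i = e do not contribute cells), so there are
(|G| - 1)^n n-cells.
For dim = 1 with |G| = 4:
cells = (4 - 1)^1 = 3^1 = 3

3


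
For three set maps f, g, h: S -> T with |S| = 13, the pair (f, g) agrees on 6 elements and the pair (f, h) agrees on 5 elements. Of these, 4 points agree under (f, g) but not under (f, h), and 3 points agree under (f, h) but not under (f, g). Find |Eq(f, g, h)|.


Eq(f, g, h) is the triple-agreement set: points in S where all three
maps take the same value. Using inclusion-exclusion on the pairwise data:
Pair (f, g) agrees on 6 points; pair (f, h) on 5 points.
Points agreeing under (f, g) but not (f, h) = 4; under (f, h) but not (f, g) = 3.
Triple-agreement = agreement-in-(f, g) minus points that agree under (f, g) but not (f, h):
|Eq(f, g, h)| = 6 - 4 = 2
(cross-check via (f, h): 5 - 3 = 2.)

2


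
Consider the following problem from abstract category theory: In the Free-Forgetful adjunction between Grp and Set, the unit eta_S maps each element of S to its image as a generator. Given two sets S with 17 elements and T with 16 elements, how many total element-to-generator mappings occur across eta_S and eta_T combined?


The unit eta_X: X -> U(F(X)) of the Free-Forgetful adjunction
maps each element of X to a generator of F(X). For X = S + T (disjoint
union in Set), |S + T| = |S| + |T|.
Total mappings = 17 + 16 = 33.

33


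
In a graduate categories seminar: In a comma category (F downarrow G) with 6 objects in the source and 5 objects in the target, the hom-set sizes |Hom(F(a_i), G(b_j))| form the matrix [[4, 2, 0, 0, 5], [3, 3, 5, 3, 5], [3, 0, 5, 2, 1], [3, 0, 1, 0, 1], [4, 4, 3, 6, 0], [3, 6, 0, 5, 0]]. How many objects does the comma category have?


Objects of (F downarrow G) are triples (a, b, h: F(a)->G(b)).
The count equals the sum of all entries in the hom-matrix.
sum(row 0) = 11
sum(row 1) = 19
sum(row 2) = 11
sum(row 3) = 5
sum(row 4) = 17
sum(row 5) = 14
Grand total = 77

77


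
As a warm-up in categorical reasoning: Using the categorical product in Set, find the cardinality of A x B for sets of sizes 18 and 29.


In Set, the product A x B is the Cartesian product.
By the universal property, |A x B| = |A| * |B|.
|A x B| = 18 * 29 = 522

522


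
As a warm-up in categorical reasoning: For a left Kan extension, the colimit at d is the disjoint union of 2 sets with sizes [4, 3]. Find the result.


Pointwise, the left Kan extension (Lan_F H)(d) is the colimit, indexed
by the comma category (F downarrow d), of H composed with the
projection (F downarrow d) -> C. Here that colimit is given
as a coproduct (disjoint union) of sets, so its cardinality is the
sum of the sizes of the summands.
Coproduct of sets with sizes: 4 + 3
= 7

7


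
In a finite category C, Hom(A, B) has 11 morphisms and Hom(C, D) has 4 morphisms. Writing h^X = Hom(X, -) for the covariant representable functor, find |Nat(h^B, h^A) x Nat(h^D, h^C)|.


By the Yoneda lemma, Nat(h^B, h^A) is isomorphic to Hom(A, B),
so |Nat(h^B, h^A)| = |Hom(A, B)| and |Nat(h^D, h^C)| = |Hom(C, D)|.
|Hom(A, B)| = 11, |Hom(C, D)| = 4.
|Nat(h^B, h^A) x Nat(h^D, h^C)| = 11 * 4 = 44

44


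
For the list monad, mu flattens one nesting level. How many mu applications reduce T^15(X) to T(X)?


Each application of mu: T^2 -> T removes one layer of nesting.
Starting at depth 15 (i.e., T^15(X)), we need to reach T(X).
Number of mu applications = 15 - 1 = 14

14


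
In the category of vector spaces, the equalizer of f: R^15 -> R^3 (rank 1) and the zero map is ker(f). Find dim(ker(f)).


The equalizer of f and the zero map is ker(f).
By the rank-nullity theorem: dim(ker(f)) = dim(domain) - rank(f).
dim(ker(f)) = 15 - 1 = 14

14


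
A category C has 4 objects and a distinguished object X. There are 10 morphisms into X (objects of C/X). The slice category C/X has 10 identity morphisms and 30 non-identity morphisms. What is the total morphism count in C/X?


In the slice category C/X, objects are morphisms to X.
Identity morphisms: 10 (one per object of C/X).
Non-identity morphisms: 30.
Total = 10 + 30 = 40

40


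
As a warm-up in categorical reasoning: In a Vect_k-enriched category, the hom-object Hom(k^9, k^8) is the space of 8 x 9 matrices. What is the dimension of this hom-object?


In Vect-enriched categories, Hom(k^n, k^m) is the space of m x n matrices.
dim(Hom(k^9, k^8)) = 8 * 9 = 72

72


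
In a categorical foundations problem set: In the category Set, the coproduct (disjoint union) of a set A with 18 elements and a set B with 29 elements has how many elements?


In Set, the coproduct A + B is the disjoint union.
|A + B| = |A| + |B| = 18 + 29 = 47

47


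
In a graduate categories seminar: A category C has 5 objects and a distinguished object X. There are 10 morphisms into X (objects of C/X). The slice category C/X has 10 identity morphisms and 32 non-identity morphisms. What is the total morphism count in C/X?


In the slice category C/X, objects are morphisms to X.
Identity morphisms: 10 (one per object of C/X).
Non-identity morphisms: 32.
Total = 10 + 32 = 42

42


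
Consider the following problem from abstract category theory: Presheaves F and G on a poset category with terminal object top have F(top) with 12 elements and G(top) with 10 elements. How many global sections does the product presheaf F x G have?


Global sections of a presheaf on a poset with terminal top satisfy
Gamma(H) ~ H(top). Presheaves admit pointwise products, so
(F x G)(top) = F(top) x G(top) (Cartesian product).
|Gamma(F x G)| = |F(top)| * |G(top)| = 12 * 10 = 120.

120


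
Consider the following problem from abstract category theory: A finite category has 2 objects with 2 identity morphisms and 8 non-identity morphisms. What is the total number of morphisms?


Each object has an identity morphism, giving 2 identities.
Adding the 8 non-identity morphisms:
Total = 2 + 8 = 10

10


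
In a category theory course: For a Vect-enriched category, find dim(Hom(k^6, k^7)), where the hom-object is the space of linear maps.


In Vect-enriched categories, Hom(k^n, k^m) is the space of m x n matrices.
dim(Hom(k^6, k^7)) = 7 * 6 = 42

42


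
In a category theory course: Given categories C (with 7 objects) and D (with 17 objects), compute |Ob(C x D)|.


The product category C x D has objects that are pairs (c, d).
Number of pairs = |Ob(C)| * |Ob(D)| = 7 * 17 = 119

119


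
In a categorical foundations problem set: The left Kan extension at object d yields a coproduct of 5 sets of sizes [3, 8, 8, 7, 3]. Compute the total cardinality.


Pointwise, the left Kan extension (Lan_F H)(d) is the colimit, indexed
by the comma category (F downarrow d), of H composed with the
projection (F downarrow d) -> C. Here that colimit is given
as a coproduct (disjoint union) of sets, so its cardinality is the
sum of the sizes of the summands.
Coproduct of sets with sizes: 3 + 8 + 8 + 7 + 3
= 29

29


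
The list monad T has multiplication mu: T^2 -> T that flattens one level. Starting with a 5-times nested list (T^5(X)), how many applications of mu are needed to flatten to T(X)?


Each application of mu: T^2 -> T removes one layer of nesting.
Starting at depth 5 (i.e., T^5(X)), we need to reach T(X).
Number of mu applications = 5 - 1 = 4

4


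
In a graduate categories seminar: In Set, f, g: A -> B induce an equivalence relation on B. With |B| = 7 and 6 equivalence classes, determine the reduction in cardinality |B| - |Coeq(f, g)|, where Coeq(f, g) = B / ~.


The coequalizer Coeq(f, g) = B / ~ has one element per equivalence class.
|B| = 7, |Coeq(f, g)| = 6.
|B| - |Coeq(f, g)| = 7 - 6 = 1.

1


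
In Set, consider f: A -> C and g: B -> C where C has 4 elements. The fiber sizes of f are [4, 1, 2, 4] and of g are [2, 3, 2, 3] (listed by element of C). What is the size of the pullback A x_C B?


The pullback A x_C B consists of pairs (a, b) with f(a) = g(b).
For each element c in C, the fiber product has |f^-1(c)| * |g^-1(c)| elements.
Summing over C: 4 * 2 + 1 * 3 + 2 * 2 + 4 * 3
= 8 + 3 + 4 + 12 = 27

27


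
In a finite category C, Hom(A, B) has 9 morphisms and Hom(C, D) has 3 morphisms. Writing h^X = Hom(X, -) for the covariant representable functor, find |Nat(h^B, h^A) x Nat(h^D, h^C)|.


By the Yoneda lemma, Nat(h^B, h^A) is isomorphic to Hom(A, B),
so |Nat(h^B, h^A)| = |Hom(A, B)| and |Nat(h^D, h^C)| = |Hom(C, D)|.
|Hom(A, B)| = 9, |Hom(C, D)| = 3.
|Nat(h^B, h^A) x Nat(h^D, h^C)| = 9 * 3 = 27

27


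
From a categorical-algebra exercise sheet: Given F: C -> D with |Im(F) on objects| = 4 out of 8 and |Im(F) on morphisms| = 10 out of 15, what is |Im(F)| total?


The image of F consists of distinct objects and distinct morphisms.
|Im(F)| on objects = 4
|Im(F)| on morphisms = 10
Total image cardinality = 4 + 10 = 14

14


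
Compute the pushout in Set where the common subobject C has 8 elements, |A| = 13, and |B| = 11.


The pushout A +_C B identifies the images of C in A and B.
|A +_C B| = |A| + |B| - |C| (for injections).
= 13 + 11 - 8 = 16

16


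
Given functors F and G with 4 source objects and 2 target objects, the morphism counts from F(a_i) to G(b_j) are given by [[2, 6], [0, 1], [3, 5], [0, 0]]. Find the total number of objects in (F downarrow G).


Objects of (F downarrow G) are triples (a, b, h: F(a)->G(b)).
The count equals the sum of all entries in the hom-matrix.
sum(row 0) = 8
sum(row 1) = 1
sum(row 2) = 8
sum(row 3) = 0
Grand total = 17

17


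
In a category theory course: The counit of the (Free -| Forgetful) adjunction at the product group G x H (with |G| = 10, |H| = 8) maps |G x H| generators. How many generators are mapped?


The counit epsilon_K: F(U(K)) -> K of the Free-Forgetful adjunction
maps |K| generators of F(U(K)) into K. For K = G x H (the product group),
|G x H| = |G| * |H|.
Total generators mapped = 10 * 8 = 80.

80


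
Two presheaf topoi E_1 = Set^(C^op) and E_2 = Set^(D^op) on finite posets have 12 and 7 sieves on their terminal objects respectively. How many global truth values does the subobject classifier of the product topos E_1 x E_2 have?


In a product of presheaf topoi E_1 x E_2, the subobject classifier
is Omega = Omega_1 x Omega_2 (componentwise), so
|Omega(top)| = |Omega_1(top_1)| * |Omega_2(top_2)|.
= 12 * 7 = 84.

84


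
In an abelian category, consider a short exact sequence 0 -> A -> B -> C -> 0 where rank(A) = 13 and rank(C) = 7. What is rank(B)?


For a short exact sequence 0 -> A -> B -> C -> 0,
rank is additive: rank(B) = rank(A) + rank(C).
rank(B) = 13 + 7 = 20

20


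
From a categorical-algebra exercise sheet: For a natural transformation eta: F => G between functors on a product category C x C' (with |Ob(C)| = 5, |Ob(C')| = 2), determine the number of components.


A natural transformation eta: F => G assigns one component morphism per
object of the domain category.
The domain is the product category C x C', so
|Ob(C x C')| = |Ob(C)| * |Ob(C')| = 5 * 2 = 10.
Therefore eta has 10 component morphisms.

10


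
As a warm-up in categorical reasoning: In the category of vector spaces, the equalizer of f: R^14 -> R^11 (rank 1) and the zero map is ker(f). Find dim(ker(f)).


The equalizer of f and the zero map is ker(f).
By the rank-nullity theorem: dim(ker(f)) = dim(domain) - rank(f).
dim(ker(f)) = 14 - 1 = 13

13


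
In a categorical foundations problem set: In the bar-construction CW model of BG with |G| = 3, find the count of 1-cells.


In the bar-construction CW model of BG, the n-cells are indexed by
n-tuples [g_1|...|g_n] of non-identity elements of G (degenerate
simplices with some g_i = e do not contribute cells), so there are
(|G| - 1)^n n-cells.
For dim = 1 with |G| = 3:
cells = (3 - 1)^1 = 2^1 = 2

2


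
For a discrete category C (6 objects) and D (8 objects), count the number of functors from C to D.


A functor from a discrete category C to D is determined by
where each object maps. Each of the 6 objects of C can map
to any of the 8 objects of D independently.
Number of functors = 8^6 = 262144

262144


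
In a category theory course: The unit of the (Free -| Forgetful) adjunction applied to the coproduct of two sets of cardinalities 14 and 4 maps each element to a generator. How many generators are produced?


The unit eta_X: X -> U(F(X)) of the Free-Forgetful adjunction
maps each element of X to a generator of F(X). For X = S + T (disjoint
union in Set), |S + T| = |S| + |T|.
Total mappings = 14 + 4 = 18.

18


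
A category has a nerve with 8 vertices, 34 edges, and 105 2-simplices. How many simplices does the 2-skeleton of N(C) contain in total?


The 2-skeleton of the nerve N(C) consists of simplices in dimensions 0, 1, 2:
  |N(C)_0| = 8 (objects)
  |N(C)_1| = 34 (morphisms)
  |N(C)_2| = 105 (composable pairs)
Total = 8 + 34 + 105 = 147

147


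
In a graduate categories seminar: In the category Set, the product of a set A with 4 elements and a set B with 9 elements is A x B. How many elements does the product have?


In Set, the product A x B is the Cartesian product.
By the universal property, |A x B| = |A| * |B|.
|A x B| = 4 * 9 = 36

36


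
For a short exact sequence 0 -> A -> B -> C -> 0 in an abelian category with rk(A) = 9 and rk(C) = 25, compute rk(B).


For a short exact sequence 0 -> A -> B -> C -> 0,
rank is additive: rank(B) = rank(A) + rank(C).
rank(B) = 9 + 25 = 34

34


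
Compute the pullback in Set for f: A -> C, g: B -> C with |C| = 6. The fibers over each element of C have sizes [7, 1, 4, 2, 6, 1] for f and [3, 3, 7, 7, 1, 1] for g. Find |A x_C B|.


The pullback A x_C B consists of pairs (a, b) with f(a) = g(b).
For each element c in C, the fiber product has |f^-1(c)| * |g^-1(c)| elements.
Summing over C: 7 * 3 + 1 * 3 + 4 * 7 + 2 * 7 + 6 * 1 + 1 * 1
= 21 + 3 + 28 + 14 + 6 + 1 = 73

73


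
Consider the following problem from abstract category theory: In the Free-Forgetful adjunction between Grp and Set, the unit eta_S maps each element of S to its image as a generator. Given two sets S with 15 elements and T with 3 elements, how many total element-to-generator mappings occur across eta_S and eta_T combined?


The unit eta_X: X -> U(F(X)) of the Free-Forgetful adjunction
maps each element of X to a generator of F(X). For X = S + T (disjoint
union in Set), |S + T| = |S| + |T|.
Total mappings = 15 + 3 = 18.

18


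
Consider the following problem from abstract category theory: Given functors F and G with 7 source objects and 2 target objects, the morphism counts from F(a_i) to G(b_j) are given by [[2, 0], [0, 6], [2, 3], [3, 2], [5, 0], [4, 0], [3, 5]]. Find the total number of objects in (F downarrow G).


Objects of (F downarrow G) are triples (a, b, h: F(a)->G(b)).
The count equals the sum of all entries in the hom-matrix.
sum(row 0) = 2
sum(row 1) = 6
sum(row 2) = 5
sum(row 3) = 5
sum(row 4) = 5
sum(row 5) = 4
sum(row 6) = 8
Grand total = 35

35


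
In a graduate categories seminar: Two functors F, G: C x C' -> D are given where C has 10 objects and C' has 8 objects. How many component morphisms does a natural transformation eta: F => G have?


A natural transformation eta: F => G assigns one component morphism per
object of the domain category.
The domain is the product category C x C', so
|Ob(C x C')| = |Ob(C)| * |Ob(C')| = 10 * 8 = 80.
Therefore eta has 80 component morphisms.

80


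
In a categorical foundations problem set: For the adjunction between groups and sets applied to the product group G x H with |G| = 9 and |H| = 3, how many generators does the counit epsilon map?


The counit epsilon_K: F(U(K)) -> K of the Free-Forgetful adjunction
maps |K| generators of F(U(K)) into K. For K = G x H (the product group),
|G x H| = |G| * |H|.
Total generators mapped = 9 * 3 = 27.

27


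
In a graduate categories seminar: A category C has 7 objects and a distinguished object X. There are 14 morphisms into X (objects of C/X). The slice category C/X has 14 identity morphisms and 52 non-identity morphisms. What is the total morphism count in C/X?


In the slice category C/X, objects are morphisms to X.
Identity morphisms: 14 (one per object of C/X).
Non-identity morphisms: 52.
Total = 14 + 52 = 66

66


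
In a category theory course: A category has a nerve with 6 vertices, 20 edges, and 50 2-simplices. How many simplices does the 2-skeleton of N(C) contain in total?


The 2-skeleton of the nerve N(C) consists of simplices in dimensions 0, 1, 2:
  |N(C)_0| = 6 (objects)
  |N(C)_1| = 20 (morphisms)
  |N(C)_2| = 50 (composable pairs)
Total = 6 + 20 + 50 = 76

76


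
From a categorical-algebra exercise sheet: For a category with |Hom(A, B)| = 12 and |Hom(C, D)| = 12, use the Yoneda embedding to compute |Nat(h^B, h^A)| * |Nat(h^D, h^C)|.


By the Yoneda lemma, Nat(h^B, h^A) is isomorphic to Hom(A, B),
so |Nat(h^B, h^A)| = |Hom(A, B)| and |Nat(h^D, h^C)| = |Hom(C, D)|.
|Hom(A, B)| = 12, |Hom(C, D)| = 12.
|Nat(h^B, h^A) x Nat(h^D, h^C)| = 12 * 12 = 144

144


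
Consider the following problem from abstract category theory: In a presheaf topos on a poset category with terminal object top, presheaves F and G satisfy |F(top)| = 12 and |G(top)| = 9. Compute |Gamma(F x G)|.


Global sections of a presheaf on a poset with terminal top satisfy
Gamma(H) ~ H(top). Presheaves admit pointwise products, so
(F x G)(top) = F(top) x G(top) (Cartesian product).
|Gamma(F x G)| = |F(top)| * |G(top)| = 12 * 9 = 108.

108


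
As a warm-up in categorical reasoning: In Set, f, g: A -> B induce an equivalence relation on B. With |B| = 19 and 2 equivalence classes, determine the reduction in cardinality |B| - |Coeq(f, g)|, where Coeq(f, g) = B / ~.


The coequalizer Coeq(f, g) = B / ~ has one element per equivalence class.
|B| = 19, |Coeq(f, g)| = 2.
|B| - |Coeq(f, g)| = 19 - 2 = 17.

17


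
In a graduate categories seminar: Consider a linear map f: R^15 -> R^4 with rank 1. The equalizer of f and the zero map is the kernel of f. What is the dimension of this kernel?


The equalizer of f and the zero map is ker(f).
By the rank-nullity theorem: dim(ker(f)) = dim(domain) - rank(f).
dim(ker(f)) = 15 - 1 = 14

14


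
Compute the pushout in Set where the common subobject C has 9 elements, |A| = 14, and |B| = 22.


The pushout A +_C B identifies the images of C in A and B.
|A +_C B| = |A| + |B| - |C| (for injections).
= 14 + 22 - 9 = 27

27


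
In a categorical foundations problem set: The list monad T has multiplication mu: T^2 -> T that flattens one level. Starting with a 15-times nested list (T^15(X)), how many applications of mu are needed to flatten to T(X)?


Each application of mu: T^2 -> T removes one layer of nesting.
Starting at depth 15 (i.e., T^15(X)), we need to reach T(X).
Number of mu applications = 15 - 1 = 14

14


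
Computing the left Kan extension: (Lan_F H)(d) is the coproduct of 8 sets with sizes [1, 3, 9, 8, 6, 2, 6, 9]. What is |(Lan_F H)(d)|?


Pointwise, the left Kan extension (Lan_F H)(d) is the colimit, indexed
by the comma category (F downarrow d), of H composed with the
projection (F downarrow d) -> C. Here that colimit is given
as a coproduct (disjoint union) of sets, so its cardinality is the
sum of the sizes of the summands.
Coproduct of sets with sizes: 1 + 3 + 9 + 8 + 6 + 2 + 6 + 9
= 44

44


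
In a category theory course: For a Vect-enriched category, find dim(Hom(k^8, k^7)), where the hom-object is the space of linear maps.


In Vect-enriched categories, Hom(k^n, k^m) is the space of m x n matrices.
dim(Hom(k^8, k^7)) = 7 * 8 = 56

56


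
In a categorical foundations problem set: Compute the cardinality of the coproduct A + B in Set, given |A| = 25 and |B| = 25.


In Set, the coproduct A + B is the disjoint union.
|A + B| = |A| + |B| = 25 + 25 = 50

50


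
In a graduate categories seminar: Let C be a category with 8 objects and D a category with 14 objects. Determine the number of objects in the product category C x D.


The product category C x D has objects that are pairs (c, d).
Number of pairs = |Ob(C)| * |Ob(D)| = 8 * 14 = 112

112


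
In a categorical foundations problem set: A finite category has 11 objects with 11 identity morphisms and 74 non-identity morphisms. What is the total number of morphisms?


Each object has an identity morphism, giving 11 identities.
Adding the 74 non-identity morphisms:
Total = 11 + 74 = 85

85


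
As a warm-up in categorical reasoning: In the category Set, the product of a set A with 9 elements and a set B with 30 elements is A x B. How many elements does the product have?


In Set, the product A x B is the Cartesian product.
By the universal property, |A x B| = |A| * |B|.
|A x B| = 9 * 30 = 270

270


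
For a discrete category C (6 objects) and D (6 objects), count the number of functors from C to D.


A functor from a discrete category C to D is determined by
where each object maps. Each of the 6 objects of C can map
to any of the 6 objects of D independently.
Number of functors = 6^6 = 46656

46656


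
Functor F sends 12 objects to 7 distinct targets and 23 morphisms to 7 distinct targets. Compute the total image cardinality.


The image of F consists of distinct objects and distinct morphisms.
|Im(F)| on objects = 7
|Im(F)| on morphisms = 7
Total image cardinality = 7 + 7 = 14

14


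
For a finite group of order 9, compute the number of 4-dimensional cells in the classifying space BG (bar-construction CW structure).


In the bar-construction CW model of BG, the n-cells are indexed by
n-tuples [g_1|...|g_n] of non-identity elements of G (degenerate
simplices with some g_i = e do not contribute cells), so there are
(|G| - 1)^n n-cells.
For dim = 4 with |G| = 9:
cells = (9 - 1)^4 = 8^4 = 4096

4096


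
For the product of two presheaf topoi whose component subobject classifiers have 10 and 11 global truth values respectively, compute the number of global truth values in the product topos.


In a product of presheaf topoi E_1 x E_2, the subobject classifier
is Omega = Omega_1 x Omega_2 (componentwise), so
|Omega(top)| = |Omega_1(top_1)| * |Omega_2(top_2)|.
= 10 * 11 = 110.

110


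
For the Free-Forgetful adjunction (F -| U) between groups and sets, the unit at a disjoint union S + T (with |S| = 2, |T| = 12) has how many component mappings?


The unit eta_X: X -> U(F(X)) of the Free-Forgetful adjunction
maps each element of X to a generator of F(X). For X = S + T (disjoint
union in Set), |S + T| = |S| + |T|.
Total mappings = 2 + 12 = 14.

14


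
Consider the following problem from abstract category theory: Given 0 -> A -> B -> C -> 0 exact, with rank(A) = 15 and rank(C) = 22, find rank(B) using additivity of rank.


For a short exact sequence 0 -> A -> B -> C -> 0,
rank is additive: rank(B) = rank(A) + rank(C).
rank(B) = 15 + 22 = 37

37


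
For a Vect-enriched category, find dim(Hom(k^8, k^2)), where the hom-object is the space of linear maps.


In Vect-enriched categories, Hom(k^n, k^m) is the space of m x n matrices.
dim(Hom(k^8, k^2)) = 2 * 8 = 16

16


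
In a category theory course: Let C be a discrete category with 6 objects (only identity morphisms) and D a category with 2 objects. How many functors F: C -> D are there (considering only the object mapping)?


A functor from a discrete category C to D is determined by
where each object maps. Each of the 6 objects of C can map
to any of the 2 objects of D independently.
Number of functors = 2^6 = 64

64


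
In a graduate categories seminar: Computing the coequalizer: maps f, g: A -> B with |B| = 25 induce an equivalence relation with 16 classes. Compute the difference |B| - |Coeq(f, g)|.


The coequalizer Coeq(f, g) = B / ~ has one element per equivalence class.
|B| = 25, |Coeq(f, g)| = 16.
|B| - |Coeq(f, g)| = 25 - 16 = 9.

9


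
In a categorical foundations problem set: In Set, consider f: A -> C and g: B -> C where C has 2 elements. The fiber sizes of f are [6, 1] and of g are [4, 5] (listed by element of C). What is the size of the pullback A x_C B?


The pullback A x_C B consists of pairs (a, b) with f(a) = g(b).
For each element c in C, the fiber product has |f^-1(c)| * |g^-1(c)| elements.
Summing over C: 6 * 4 + 1 * 5
= 24 + 5 = 29

29


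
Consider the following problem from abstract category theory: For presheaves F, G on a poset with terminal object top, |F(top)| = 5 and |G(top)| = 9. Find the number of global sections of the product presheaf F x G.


Global sections of a presheaf on a poset with terminal top satisfy
Gamma(H) ~ H(top). Presheaves admit pointwise products, so
(F x G)(top) = F(top) x G(top) (Cartesian product).
|Gamma(F x G)| = |F(top)| * |G(top)| = 5 * 9 = 45.

45


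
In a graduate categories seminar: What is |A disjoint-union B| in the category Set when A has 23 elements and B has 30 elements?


In Set, the coproduct A + B is the disjoint union.
|A + B| = |A| + |B| = 23 + 30 = 53

53


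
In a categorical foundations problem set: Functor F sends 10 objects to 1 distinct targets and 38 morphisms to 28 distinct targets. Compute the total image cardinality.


The image of F consists of distinct objects and distinct morphisms.
|Im(F)| on objects = 1
|Im(F)| on morphisms = 28
Total image cardinality = 1 + 28 = 29

29


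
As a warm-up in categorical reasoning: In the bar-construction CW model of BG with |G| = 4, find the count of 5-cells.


In the bar-construction CW model of BG, the n-cells are indexed by
n-tuples [g_1|...|g_n] of non-identity elements of G (degenerate
simplices with some g_i = e do not contribute cells), so there are
(|G| - 1)^n n-cells.
For dim = 5 with |G| = 4:
cells = (4 - 1)^5 = 3^5 = 243

243


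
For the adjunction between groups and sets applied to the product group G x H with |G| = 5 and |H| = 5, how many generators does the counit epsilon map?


The counit epsilon_K: F(U(K)) -> K of the Free-Forgetful adjunction
maps |K| generators of F(U(K)) into K. For K = G x H (the product group),
|G x H| = |G| * |H|.
Total generators mapped = 5 * 5 = 25.

25


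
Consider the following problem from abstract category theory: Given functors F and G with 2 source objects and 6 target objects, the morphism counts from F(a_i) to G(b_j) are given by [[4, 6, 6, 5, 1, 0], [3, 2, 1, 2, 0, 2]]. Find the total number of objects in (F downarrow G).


Objects of (F downarrow G) are triples (a, b, h: F(a)->G(b)).
The count equals the sum of all entries in the hom-matrix.
sum(row 0) = 22
sum(row 1) = 10
Grand total = 32

32


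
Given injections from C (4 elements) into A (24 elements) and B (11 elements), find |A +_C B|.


The pushout A +_C B identifies the images of C in A and B.
|A +_C B| = |A| + |B| - |C| (for injections).
= 24 + 11 - 4 = 31

31


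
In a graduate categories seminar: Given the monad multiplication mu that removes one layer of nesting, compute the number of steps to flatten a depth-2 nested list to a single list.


Each application of mu: T^2 -> T removes one layer of nesting.
Starting at depth 2 (i.e., T^2(X)), we need to reach T(X).
Number of mu applications = 2 - 1 = 1

1


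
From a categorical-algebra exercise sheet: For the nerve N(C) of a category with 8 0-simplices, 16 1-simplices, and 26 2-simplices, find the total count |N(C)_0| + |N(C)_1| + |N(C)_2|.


The 2-skeleton of the nerve N(C) consists of simplices in dimensions 0, 1, 2:
  |N(C)_0| = 8 (objects)
  |N(C)_1| = 16 (morphisms)
  |N(C)_2| = 26 (composable pairs)
Total = 8 + 16 + 26 = 50

50


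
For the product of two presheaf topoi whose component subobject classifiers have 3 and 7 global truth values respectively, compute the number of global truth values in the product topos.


In a product of presheaf topoi E_1 x E_2, the subobject classifier
is Omega = Omega_1 x Omega_2 (componentwise), so
|Omega(top)| = |Omega_1(top_1)| * |Omega_2(top_2)|.
= 3 * 7 = 21.

21


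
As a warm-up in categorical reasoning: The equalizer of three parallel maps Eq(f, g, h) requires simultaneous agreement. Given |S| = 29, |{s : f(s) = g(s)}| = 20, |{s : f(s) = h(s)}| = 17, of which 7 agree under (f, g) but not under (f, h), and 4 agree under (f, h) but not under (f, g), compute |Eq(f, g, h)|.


Eq(f, g, h) is the triple-agreement set: points in S where all three
maps take the same value. Using inclusion-exclusion on the pairwise data:
Pair (f, g) agrees on 20 points; pair (f, h) on 17 points.
Points agreeing under (f, g) but not (f, h) = 7; under (f, h) but not (f, g) = 4.
Triple-agreement = agreement-in-(f, g) minus points that agree under (f, g) but not (f, h):
|Eq(f, g, h)| = 20 - 7 = 13
(cross-check via (f, h): 17 - 4 = 13.)

13


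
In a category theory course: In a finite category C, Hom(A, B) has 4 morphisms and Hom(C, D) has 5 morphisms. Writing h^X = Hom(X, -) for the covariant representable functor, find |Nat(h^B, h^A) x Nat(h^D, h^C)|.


By the Yoneda lemma, Nat(h^B, h^A) is isomorphic to Hom(A, B),
so |Nat(h^B, h^A)| = |Hom(A, B)| and |Nat(h^D, h^C)| = |Hom(C, D)|.
|Hom(A, B)| = 4, |Hom(C, D)| = 5.
|Nat(h^B, h^A) x Nat(h^D, h^C)| = 4 * 5 = 20

20
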